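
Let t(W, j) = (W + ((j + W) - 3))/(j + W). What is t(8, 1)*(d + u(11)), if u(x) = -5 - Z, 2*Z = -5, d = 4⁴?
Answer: 1183/3 ≈ 394.33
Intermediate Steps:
d = 256
Z = -5/2 (Z = (½)*(-5) = -5/2 ≈ -2.5000)
t(W, j) = (-3 + j + 2*W)/(W + j) (t(W, j) = (W + ((W + j) - 3))/(W + j) = (W + (-3 + W + j))/(W + j) = (-3 + j + 2*W)/(W + j))
u(x) = -5/2 (u(x) = -5 - 1*(-5/2) = -5 + 5/2 = -5/2)
t(8, 1)*(d + u(11)) = ((-3 + 1 + 2*8)/(8 + 1))*(256 - 5/2) = ((-3 + 1 + 16)/9)*(507/2) = ((⅑)*14)*(507/2) = (14/9)*(507/2) = 1183/3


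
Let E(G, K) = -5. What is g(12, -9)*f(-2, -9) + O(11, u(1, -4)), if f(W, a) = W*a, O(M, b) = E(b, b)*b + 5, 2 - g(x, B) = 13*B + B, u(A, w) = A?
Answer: 2304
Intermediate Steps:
g(x, B) = 2 - 14*B (g(x, B) = 2 - (13*B + B) = 2 - 14*B)
O(M, b) = 5 - 5*b (O(M, b) = -5*b + 5 = 5 - 5*b)
g(12, -9)*f(-2, -9) + O(11, u(1, -4)) = (2 - 14*(-9))*(-2*(-9)) + (5 - 5*1) = (2 + 126)*18 + (5 - 5) = 128*18 + 0 = 2304 + 0 = 2304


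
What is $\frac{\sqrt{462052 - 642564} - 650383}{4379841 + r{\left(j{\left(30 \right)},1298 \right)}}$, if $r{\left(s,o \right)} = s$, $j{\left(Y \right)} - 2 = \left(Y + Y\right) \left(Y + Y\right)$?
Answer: $- \frac{650383}{4383443} + \frac{4 i \sqrt{11282}}{4383443} \approx -0.14837 + 9.6925 \cdot 10^{-5} i$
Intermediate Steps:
$j{\left(Y \right)} = 2 + 4 Y^{2}$ ($j{\left(Y \right)} = 2 + \left(Y + Y\right) \left(Y + Y\right) = 2 + 2 Y 2 Y = 2 + 4 Y^{2}$)
$\frac{\sqrt{462052 - 642564} - 650383}{4379841 + r{\left(j{\left(30 \right)},1298 \right)}} = \frac{\sqrt{462052 - 642564} - 650383}{4379841 + \left(2 + 4 \cdot 30^{2}\right)} = \frac{\sqrt{-180512} - 650383}{4379841 + \left(2 + 4 \cdot 900\right)} = \frac{4 i \sqrt{11282} - 650383}{4379841 + \left(2 + 3600\right)} = \frac{-650383 + 4 i \sqrt{11282}}{4379841 + 3602} = \frac{-650383 + 4 i \sqrt{11282}}{4383443} = \left(-650383 + 4 i \sqrt{11282}\right) \frac{1}{4383443} = - \frac{650383}{4383443} + \frac{4 i \sqrt{11282}}{4383443}$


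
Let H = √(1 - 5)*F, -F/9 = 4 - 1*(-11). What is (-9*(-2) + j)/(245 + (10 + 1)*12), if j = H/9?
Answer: 18/377 - 30*I/377 ≈ 0.047745 - 0.079576*I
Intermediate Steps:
F = -135 (F = -9*(4 - 1*(-11)) = -9*(4 + 11) = -9*15 = -135)
H = -270*I (H = √(1 - 5)*(-135) = √(-4)*(-135) = (2*I)*(-135) = -270*I ≈ -270.0*I)
j = -30*I (j = -270*I/9 = -270*I*(⅑) = -30*I ≈ -30.0*I)
(-9*(-2) + j)/(245 + (10 + 1)*12) = (-9*(-2) - 30*I)/(245 + (10 + 1)*12) = (18 - 30*I)/(245 + 11*12) = (18 - 30*I)/(245 + 132) = (18 - 30*I)/377 = (18 - 30*I)*(1/377) = 18/377 - 30*I/377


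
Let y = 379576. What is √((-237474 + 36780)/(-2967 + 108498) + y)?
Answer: √469693085105558/35177 ≈ 616.10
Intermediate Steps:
√((-237474 + 36780)/(-2967 + 108498) + y) = √((-237474 + 36780)/(-2967 + 108498) + 379576) = √(-200694/105531 + 379576) = √(-200694*1/105531 + 379576) = √(-66898/35177 + 379576) = √(13352278054/35177) = √469693085105558/35177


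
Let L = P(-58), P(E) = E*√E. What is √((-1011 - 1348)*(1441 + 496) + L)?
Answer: √(-4569383 - 58*I*√58) ≈ 0.1 - 2137.6*I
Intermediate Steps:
P(E) = E^(3/2)
L = -58*I*√58 (L = (-58)^(3/2) = -58*I*√58 ≈ -441.71*I)
√((-1011 - 1348)*(1441 + 496) + L) = √((-1011 - 1348)*(1441 + 496) - 58*I*√58) = √(-2359*1937 - 58*I*√58) = √(-4569383 - 58*I*√58)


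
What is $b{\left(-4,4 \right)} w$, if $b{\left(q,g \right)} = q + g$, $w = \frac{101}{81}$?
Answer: $0$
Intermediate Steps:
$w = \frac{101}{81}$ ($w = 101 \cdot \frac{1}{81} = \frac{101}{81} \approx 1.2469$)
$b{\left(q,g \right)} = g + q$
$b{\left(-4,4 \right)} w = \left(4 - 4\right) \frac{101}{81} = 0 \cdot \frac{101}{81} = 0$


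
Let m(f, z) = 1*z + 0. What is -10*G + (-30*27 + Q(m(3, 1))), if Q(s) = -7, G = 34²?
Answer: -12377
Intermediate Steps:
m(f, z) = z (m(f, z) = z + 0 = z)
G = 1156
-10*G + (-30*27 + Q(m(3, 1))) = -10*1156 + (-30*27 - 7) = -11560 + (-810 - 7) = -11560 - 817 = -12377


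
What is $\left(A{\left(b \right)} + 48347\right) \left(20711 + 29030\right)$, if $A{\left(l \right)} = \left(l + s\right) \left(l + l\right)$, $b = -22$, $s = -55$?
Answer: $2573350635$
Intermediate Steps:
$A{\left(l \right)} = 2 l \left(-55 + l\right)$ ($A{\left(l \right)} = \left(l - 55\right) \left(l + l\right) = \left(-55 + l\right) 2 l = 2 l \left(-55 + l\right)$)
$\left(A{\left(b \right)} + 48347\right) \left(20711 + 29030\right) = \left(2 \left(-22\right) \left(-55 - 22\right) + 48347\right) \left(20711 + 29030\right) = \left(2 \left(-22\right) \left(-77\right) + 48347\right) 49741 = \left(3388 + 48347\right) 49741 = 51735 \cdot 49741 = 2573350635$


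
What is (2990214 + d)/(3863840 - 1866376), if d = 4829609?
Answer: 7819823/1997464 ≈ 3.9149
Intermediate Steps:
(2990214 + d)/(3863840 - 1866376) = (2990214 + 4829609)/(3863840 - 1866376) = 7819823/1997464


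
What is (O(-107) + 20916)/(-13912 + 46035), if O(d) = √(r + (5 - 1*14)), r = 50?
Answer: 2988/4589 + √41/32123 ≈ 0.65132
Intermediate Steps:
O(d) = √41 (O(d) = √(50 + (5 - 1*14)) = √(50 + (5 - 14)) = √(50 - 9) = √41)
(O(-107) + 20916)/(-13912 + 46035) = (√41 + 20916)/(-13912 + 46035) = (20916 + √41)/32123 = (20916 + √41)*(1/32123) = 2988/4589 + √41/32123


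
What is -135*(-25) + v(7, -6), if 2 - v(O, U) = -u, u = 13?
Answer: 3390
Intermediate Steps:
v(O, U) = 15 (v(O, U) = 2 - (-1)*13 = 2 - 1*(-13) = 2 + 13 = 15)
-135*(-25) + v(7, -6) = -135*(-25) + 15 = 3375 + 15 = 3390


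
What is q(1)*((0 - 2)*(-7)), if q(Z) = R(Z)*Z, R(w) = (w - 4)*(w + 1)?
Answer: -84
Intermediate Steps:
R(w) = (1 + w)*(-4 + w) (R(w) = (-4 + w)*(1 + w) = (1 + w)*(-4 + w))
q(Z) = Z*(-4 + Z² - 3*Z) (q(Z) = (-4 + Z² - 3*Z)*Z = Z*(-4 + Z² - 3*Z))
q(1)*((0 - 2)*(-7)) = (1*(-4 + 1² - 3*1))*((0 - 2)*(-7)) = (1*(-4 + 1 - 3))*(-2*(-7)) = (1*(-6))*14 = -6*14 = -84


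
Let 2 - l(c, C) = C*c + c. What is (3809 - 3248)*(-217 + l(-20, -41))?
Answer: -569415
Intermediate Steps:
l(c, C) = 2 - c - C*c (l(c, C) = 2 - (C*c + c) = 2 - (c + C*c) = 2 + (-c - C*c) = 2 - c - C*c)
(3809 - 3248)*(-217 + l(-20, -41)) = (3809 - 3248)*(-217 + (2 - 1*(-20) - 1*(-41)*(-20))) = 561*(-217 + (2 + 20 - 820)) = 561*(-217 - 798) = 561*(-1015) = -569415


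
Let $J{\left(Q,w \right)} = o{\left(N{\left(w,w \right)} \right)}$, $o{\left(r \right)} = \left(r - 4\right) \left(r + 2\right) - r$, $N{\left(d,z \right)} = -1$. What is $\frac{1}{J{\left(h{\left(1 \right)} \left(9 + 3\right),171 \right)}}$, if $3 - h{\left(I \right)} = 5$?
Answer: $- \frac{1}{4} \approx -0.25$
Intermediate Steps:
$h{\left(I \right)} = -2$ ($h{\left(I \right)} = 3 - 5 = -2$)
$o{\left(r \right)} = - r + \left(-4 + r\right) \left(2 + r\right)$ ($o{\left(r \right)} = \left(-4 + r\right) \left(2 + r\right) - r = - r + \left(-4 + r\right) \left(2 + r\right)$)
$J{\left(Q,w \right)} = -4$ ($J{\left(Q,w \right)} = -8 + \left(-1\right)^{2} - -3 = -8 + 1 + 3 = -4$)
$\frac{1}{J{\left(h{\left(1 \right)} \left(9 + 3\right),171 \right)}} = \frac{1}{-4} = - \frac{1}{4}$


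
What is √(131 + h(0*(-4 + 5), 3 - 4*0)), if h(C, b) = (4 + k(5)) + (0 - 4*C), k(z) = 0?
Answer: 3*√15 ≈ 11.619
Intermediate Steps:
h(C, b) = 4 - 4*C (h(C, b) = (4 + 0) + (0 - 4*C) = 4 - 4*C)
√(131 + h(0*(-4 + 5), 3 - 4*0)) = √(131 + (4 - 0*(-4 + 5))) = √(131 + (4 - 0)) = √(131 + (4 - 4*0)) = √(131 + (4 + 0)) = √(131 + 4) = √135 = 3*√15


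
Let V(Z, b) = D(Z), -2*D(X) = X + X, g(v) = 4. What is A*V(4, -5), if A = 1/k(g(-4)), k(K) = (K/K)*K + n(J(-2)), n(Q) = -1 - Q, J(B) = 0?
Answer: -4/3 ≈ -1.3333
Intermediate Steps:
D(X) = -X (D(X) = -(X + X)/2 = -X)
V(Z, b) = -Z
k(K) = -1 + K (k(K) = (K/K)*K + (-1 - 1*0) = 1*K + (-1 + 0) = K - 1 = -1 + K)
A = 1/3 (A = 1/(-1 + 4) = 1/3 ≈ 0.33333)
A*V(4, -5) = (-1*4)/3 = (1/3)*(-4) = -4/3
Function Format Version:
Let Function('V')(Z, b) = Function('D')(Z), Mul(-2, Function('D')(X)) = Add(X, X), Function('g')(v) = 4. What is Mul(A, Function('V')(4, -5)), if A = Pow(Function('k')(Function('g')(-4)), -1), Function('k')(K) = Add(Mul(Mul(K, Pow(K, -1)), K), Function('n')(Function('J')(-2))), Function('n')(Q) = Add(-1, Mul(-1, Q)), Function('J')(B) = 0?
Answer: Rational(-4, 3) ≈ -1.3333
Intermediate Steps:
Function('D')(X) = Mul(-1, X) (Function('D')(X) = Mul(Rational(-1, 2), Add(X, X)) = Mul(Rational(-1, 2), Mul(2, X)) = Mul(-1, X))
Function('V')(Z, b) = Mul(-1, Z)
Function('k')(K) = Add(-1, K) (Function('k')(K) = Add(Mul(Mul(K, Pow(K, -1)), K), Add(-1, Mul(-1, 0))) = Add(Mul(1, K), Add(-1, 0)) = Add(K, -1) = Add(-1, K))
A = Rational(1, 3) (A = Pow(Add(-1, 4), -1) = Pow(3, -1) = Rational(1, 3) ≈ 0.33333)
Mul(A, Function('V')(4, -5)) = Mul(Rational(1, 3), Mul(-1, 4)) = Mul(Rational(1, 3), -4) = Rational(-4, 3)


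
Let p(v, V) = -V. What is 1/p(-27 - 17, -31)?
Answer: 1/31 ≈ 0.032258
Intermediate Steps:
1/p(-27 - 17, -31) = 1/(-1*(-31)) = 1/31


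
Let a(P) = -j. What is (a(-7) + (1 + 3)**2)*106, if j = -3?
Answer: 2014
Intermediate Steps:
a(P) = 3 (a(P) = -1*(-3) = 3)
(a(-7) + (1 + 3)**2)*106 = (3 + (1 + 3)**2)*106 = (3 + 4**2)*106 = (3 + 16)*106 = 19*106 = 2014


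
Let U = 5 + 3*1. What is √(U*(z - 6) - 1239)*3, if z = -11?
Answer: 15*I*√55 ≈ 111.24*I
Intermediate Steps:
U = 8 (U = 5 + 3 = 8)
√(U*(z - 6) - 1239)*3 = √(8*(-11 - 6) - 1239)*3 = √(8*(-17) - 1239)*3 = √(-136 - 1239)*3 = √(-1375)*3 = (5*I*√55)*3 = 15*I*√55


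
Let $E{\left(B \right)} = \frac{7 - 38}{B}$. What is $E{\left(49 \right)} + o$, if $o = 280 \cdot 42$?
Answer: $\frac{576209}{49} \approx 11759.0$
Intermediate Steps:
$o = 11760$
$E{\left(B \right)} = - \frac{31}{B}$ ($E{\left(B \right)} = \frac{7 - 38}{B} = - \frac{31}{B}$)
$E{\left(49 \right)} + o = - \frac{31}{49} + 11760 = \frac{576209}{49}$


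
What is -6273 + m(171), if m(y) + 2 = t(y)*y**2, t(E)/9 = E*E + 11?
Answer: 7698213313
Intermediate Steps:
t(E) = 99 + 9*E**2 (t(E) = 9*(E*E + 11) = 9*(E**2 + 11) = 9*(11 + E**2) = 99 + 9*E**2)
m(y) = -2 + y**2*(99 + 9*y**2) (m(y) = -2 + (99 + 9*y**2)*y**2 = -2 + y**2*(99 + 9*y**2))
-6273 + m(171) = -6273 + (-2 + 9*171**2*(11 + 171**2)) = -6273 + (-2 + 9*29241*(11 + 29241)) = -6273 + (-2 + 9*29241*29252) = -6273 + (-2 + 7698219588) = -6273 + 7698219586 = 7698213313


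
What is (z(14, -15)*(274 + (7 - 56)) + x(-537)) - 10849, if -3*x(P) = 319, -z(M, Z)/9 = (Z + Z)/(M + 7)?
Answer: -169312/21 ≈ -8062.5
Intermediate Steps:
z(M, Z) = -18*Z/(7 + M) (z(M, Z) = -9*(Z + Z)/(M + 7) = -9*2*Z/(7 + M) = -18*Z/(7 + M))
x(P) = -319/3 (x(P) = -1/3*319 = -319/3)
(z(14, -15)*(274 + (7 - 56)) + x(-537)) - 10849 = ((-18*(-15)/(7 + 14))*(274 + (7 - 56)) - 319/3) - 10849 = ((-18*(-15)/21)*(274 - 49) - 319/3) - 10849 = (-18*(-15)*1/21*225 - 319/3) - 10849 = ((90/7)*225 - 319/3) - 10849 = (20250/7 - 319/3) - 10849 = 58517/21 - 10849 = -169312/21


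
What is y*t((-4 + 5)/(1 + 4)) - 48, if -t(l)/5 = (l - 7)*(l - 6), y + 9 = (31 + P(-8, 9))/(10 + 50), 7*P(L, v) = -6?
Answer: 1709117/1050 ≈ 1627.7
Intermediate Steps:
P(L, v) = -6/7 (P(L, v) = (1/7)*(-6) = -6/7)
y = -3569/420 (y = -9 + (31 - 6/7)/(10 + 50) = -9 + (211/7)/60 = -9 + (211/7)*(1/60) = -9 + 211/420 = -3569/420 ≈ -8.4976)
t(l) = -5*(-7 + l)*(-6 + l) (t(l) = -5*(l - 7)*(l - 6) = -5*(-7 + l)*(-6 + l))
y*t((-4 + 5)/(1 + 4)) - 48 = -3569*(-210 - 5*(-4 + 5)**2/(1 + 4)**2 + 65*((-4 + 5)/(1 + 4)))/420 - 48 = -3569*(-210 - 5*(1/5)**2 + 65*(1/5))/420 - 48 = -3569*(-210 - 5*1/25 + 13)/420 - 48 = -3569*(-210 - 1/5 + 13)/420 - 48 = -3569/420*(-986/5) - 48 = 1759517/1050 - 48 = 1709117/1050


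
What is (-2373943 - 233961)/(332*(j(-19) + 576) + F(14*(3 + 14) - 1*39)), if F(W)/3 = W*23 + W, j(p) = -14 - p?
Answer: -50152/3985 ≈ -12.585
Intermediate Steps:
F(W) = 72*W (F(W) = 3*(W*23 + W) = 3*(23*W + W) = 3*(24*W) = 72*W)
(-2373943 - 233961)/(332*(j(-19) + 576) + F(14*(3 + 14) - 1*39)) = (-2373943 - 233961)/(332*((-14 - 1*(-19)) + 576) + 72*(14*(3 + 14) - 1*39)) = -2607904/(332*((-14 + 19) + 576) + 72*(14*17 - 39)) = -2607904/(332*(5 + 576) + 72*(238 - 39)) = -2607904/(332*581 + 72*199) = -2607904/(192892 + 14328) = -2607904/207220 = -2607904*1/207220 = -50152/3985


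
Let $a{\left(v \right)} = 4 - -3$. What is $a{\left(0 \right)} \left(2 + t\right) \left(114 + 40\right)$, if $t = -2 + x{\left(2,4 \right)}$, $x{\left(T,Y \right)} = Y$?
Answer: $4312$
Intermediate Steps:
$a{\left(v \right)} = 7$ ($a{\left(v \right)} = 4 + 3 = 7$)
$t = 2$ ($t = -2 + 4 = 2$)
$a{\left(0 \right)} \left(2 + t\right) \left(114 + 40\right) = 7 \left(2 + 2\right) \left(114 + 40\right) = 7 \cdot 4 \cdot 154 = 28 \cdot 154 = 4312$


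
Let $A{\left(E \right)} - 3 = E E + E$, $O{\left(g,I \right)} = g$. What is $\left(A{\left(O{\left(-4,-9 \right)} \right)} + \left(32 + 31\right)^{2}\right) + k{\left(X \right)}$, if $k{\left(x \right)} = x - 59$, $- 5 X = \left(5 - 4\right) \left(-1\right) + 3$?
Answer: $\frac{19623}{5} \approx 3924.6$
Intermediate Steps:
$A{\left(E \right)} = 3 + E + E^{2}$ ($A{\left(E \right)} = 3 + \left(E E + E\right) = 3 + \left(E^{2} + E\right) = 3 + \left(E + E^{2}\right) = 3 + E + E^{2}$)
$X = - \frac{2}{5}$ ($X = - \frac{\left(5 - 4\right) \left(-1\right) + 3}{5} = - \frac{1 \left(-1\right) + 3}{5} = - \frac{-1 + 3}{5} = \left(- \frac{1}{5}\right) 2 = - \frac{2}{5} \approx -0.4$)
$k{\left(x \right)} = -59 + x$
$\left(A{\left(O{\left(-4,-9 \right)} \right)} + \left(32 + 31\right)^{2}\right) + k{\left(X \right)} = \left(\left(3 - 4 + \left(-4\right)^{2}\right) + \left(32 + 31\right)^{2}\right) - \frac{297}{5} = \left(\left(3 - 4 + 16\right) + 63^{2}\right) - \frac{297}{5} = \left(15 + 3969\right) - \frac{297}{5} = 3984 - \frac{297}{5} = \frac{19623}{5}$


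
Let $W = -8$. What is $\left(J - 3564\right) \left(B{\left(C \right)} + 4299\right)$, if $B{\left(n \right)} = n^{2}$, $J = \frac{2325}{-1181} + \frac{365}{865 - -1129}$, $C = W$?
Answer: $- \frac{36636627932603}{2354914} \approx -1.5558 \cdot 10^{7}$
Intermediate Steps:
$C = -8$
$J = - \frac{4204985}{2354914}$ ($J = 2325 \left(- \frac{1}{1181}\right) + \frac{365}{865 + 1129} = - \frac{2325}{1181} + \frac{365}{1994} = - \frac{4204985}{2354914} \approx -1.7856$)
$\left(J - 3564\right) \left(B{\left(C \right)} + 4299\right) = \left(- \frac{4204985}{2354914} - 3564\right) \left(\left(-8\right)^{2} + 4299\right) = - \frac{8397118481 \left(64 + 4299\right)}{2354914} = \left(- \frac{8397118481}{2354914}\right) 4363 = - \frac{36636627932603}{2354914}$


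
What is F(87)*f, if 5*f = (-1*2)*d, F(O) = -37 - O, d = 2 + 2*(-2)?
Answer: -496/5 ≈ -99.200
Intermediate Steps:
d = -2 (d = 2 - 4 = -2)
f = ⅘ (f = (-1*2*(-2))/5 = (-2*(-2))/5 = (⅕)*4 = ⅘ ≈ 0.80000)
F(87)*f = (-37 - 1*87)*(⅘) = (-37 - 87)*(⅘) = -124*⅘ = -496/5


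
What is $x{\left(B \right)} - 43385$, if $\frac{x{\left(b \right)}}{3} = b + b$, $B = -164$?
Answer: $-44369$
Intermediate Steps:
$x{\left(b \right)} = 6 b$ ($x{\left(b \right)} = 3 \left(b + b\right) = 3 \cdot 2 b = 6 b$)
$x{\left(B \right)} - 43385 = 6 \left(-164\right) - 43385 = -984 - 43385 = -44369$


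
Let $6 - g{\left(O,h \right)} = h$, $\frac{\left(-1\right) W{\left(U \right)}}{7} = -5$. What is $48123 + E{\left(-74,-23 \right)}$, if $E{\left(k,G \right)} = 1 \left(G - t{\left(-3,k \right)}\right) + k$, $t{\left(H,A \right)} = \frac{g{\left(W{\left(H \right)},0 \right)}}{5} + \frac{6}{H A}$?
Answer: $\frac{8884583}{185} \approx 48025.0$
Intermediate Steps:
$W{\left(U \right)} = 35$ ($W{\left(U \right)} = \left(-7\right) \left(-5\right) = 35$)
$g{\left(O,h \right)} = 6 - h$
$t{\left(H,A \right)} = \frac{6}{5} + \frac{6}{A H}$ ($t{\left(H,A \right)} = \frac{6 - 0}{5} + \frac{6}{H A} = \left(6 + 0\right) \frac{1}{5} + \frac{6}{A H} = 6 \cdot \frac{1}{5} + 6 \frac{1}{A H} = \frac{6}{5} + \frac{6}{A H}$)
$E{\left(k,G \right)} = - \frac{6}{5} + G + k + \frac{2}{k}$ ($E{\left(k,G \right)} = 1 \left(G - \left(\frac{6}{5} + \frac{6}{k \left(-3\right)}\right)\right) + k = 1 \left(G - \left(\frac{6}{5} + 6 \frac{1}{k} \left(- \frac{1}{3}\right)\right)\right) + k = 1 \left(G - \left(\frac{6}{5} - \frac{2}{k}\right)\right) + k = 1 \left(- \frac{6}{5} + G + \frac{2}{k}\right) + k = \left(- \frac{6}{5} + G + \frac{2}{k}\right) + k = - \frac{6}{5} + G + k + \frac{2}{k}$)
$48123 + E{\left(-74,-23 \right)} = 48123 - \left(\frac{491}{5} + \frac{1}{37}\right) = 48123 - \frac{18172}{185} = \frac{8884583}{185}$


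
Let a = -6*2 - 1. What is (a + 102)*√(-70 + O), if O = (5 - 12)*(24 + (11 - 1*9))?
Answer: 534*I*√7 ≈ 1412.8*I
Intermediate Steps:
O = -182 (O = -7*(24 + (11 - 9)) = -7*(24 + 2) = -7*26 = -182)
a = -13 (a = -12 - 1 = -13)
(a + 102)*√(-70 + O) = (-13 + 102)*√(-70 - 182) = 89*√(-252) = 89*(6*I*√7) = 534*I*√7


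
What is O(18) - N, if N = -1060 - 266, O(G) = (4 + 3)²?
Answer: 1375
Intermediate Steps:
O(G) = 49 (O(G) = 7² = 49)
N = -1326
O(18) - N = 49 - 1*(-1326) = 49 + 1326 = 1375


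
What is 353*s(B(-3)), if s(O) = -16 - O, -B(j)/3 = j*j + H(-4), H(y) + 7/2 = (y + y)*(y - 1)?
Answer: 85073/2 ≈ 42537.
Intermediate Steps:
H(y) = -7/2 + 2*y*(-1 + y) (H(y) = -7/2 + (y + y)*(y - 1) = -7/2 + (2*y)*(-1 + y) = -7/2 + 2*y*(-1 + y))
B(j) = -219/2 - 3*j² (B(j) = -3*(j*j + (-7/2 - 2*(-4) + 2*(-4)²)) = -3*(j² + (-7/2 + 8 + 2*16)) = -3*(j² + (-7/2 + 8 + 32)) = -3*(j² + 73/2) = -3*(73/2 + j²) = -219/2 - 3*j²)
353*s(B(-3)) = 353*(-16 - (-219/2 - 3*(-3)²)) = 353*(-16 - (-219/2 - 3*9)) = 353*(-16 - (-219/2 - 27)) = 353*(-16 - 1*(-273/2)) = 353*(-16 + 273/2) = 353*(241/2) = 85073/2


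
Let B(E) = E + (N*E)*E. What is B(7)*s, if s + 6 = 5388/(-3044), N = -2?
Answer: 538083/761 ≈ 707.07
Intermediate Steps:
s = -5913/761 (s = -6 + 5388/(-3044) = -6 + 5388*(-1/3044) = -6 - 1347/761 = -5913/761 ≈ -7.7700)
B(E) = E - 2*E**2 (B(E) = E + (-2*E)*E = E - 2*E**2)
B(7)*s = (7*(1 - 2*7))*(-5913/761) = (7*(1 - 14))*(-5913/761) = (7*(-13))*(-5913/761) = -91*(-5913/761) = 538083/761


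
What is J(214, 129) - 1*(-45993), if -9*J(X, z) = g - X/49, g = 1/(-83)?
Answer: 187055510/4067 ≈ 45994.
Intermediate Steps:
g = -1/83 ≈ -0.012048
J(X, z) = 1/747 + X/441 (J(X, z) = -(-1/83 - X/49)/9 = 1/747 + X/441)
J(214, 129) - 1*(-45993) = (1/747 + (1/441)*214) - 1*(-45993) = (1/747 + 214/441) + 45993 = 1979/4067 + 45993 = 187055510/4067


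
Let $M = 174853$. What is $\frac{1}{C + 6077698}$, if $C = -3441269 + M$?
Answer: $\frac{1}{2811282} \approx 3.5571 \cdot 10^{-7}$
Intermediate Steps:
$C = -3266416$ ($C = -3441269 + 174853 = -3266416$)
$\frac{1}{C + 6077698} = \frac{1}{-3266416 + 6077698} = \frac{1}{2811282}$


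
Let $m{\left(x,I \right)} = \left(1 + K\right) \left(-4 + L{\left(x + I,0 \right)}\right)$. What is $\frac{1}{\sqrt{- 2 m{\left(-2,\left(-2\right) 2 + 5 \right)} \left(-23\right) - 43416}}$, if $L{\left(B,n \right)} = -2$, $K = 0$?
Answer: $- \frac{i \sqrt{10923}}{21846} \approx - 0.0047841 i$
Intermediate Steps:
$m{\left(x,I \right)} = -6$ ($m{\left(x,I \right)} = \left(1 + 0\right) \left(-4 - 2\right) = 1 \left(-6\right) = -6$)
$\frac{1}{\sqrt{- 2 m{\left(-2,\left(-2\right) 2 + 5 \right)} \left(-23\right) - 43416}} = \frac{1}{\sqrt{\left(-2\right) \left(-6\right) \left(-23\right) - 43416}} = \frac{1}{\sqrt{12 \left(-23\right) - 43416}} = \frac{1}{\sqrt{-276 - 43416}} = \frac{1}{\sqrt{-43692}} = \frac{1}{2 i \sqrt{10923}} = - \frac{i \sqrt{10923}}{21846}$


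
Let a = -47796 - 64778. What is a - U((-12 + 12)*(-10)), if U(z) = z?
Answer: -112574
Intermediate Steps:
a = -112574
a - U((-12 + 12)*(-10)) = -112574 - (-12 + 12)*(-10) = -112574 - 0*(-10) = -112574 - 1*0 = -112574 + 0 = -112574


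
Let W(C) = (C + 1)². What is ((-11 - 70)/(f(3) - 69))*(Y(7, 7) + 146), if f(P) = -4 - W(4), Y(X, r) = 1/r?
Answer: 82863/686 ≈ 120.79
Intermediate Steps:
W(C) = (1 + C)²
f(P) = -29 (f(P) = -4 - (1 + 4)² = -4 - 1*5² = -4 - 1*25 = -4 - 25 = -29)
((-11 - 70)/(f(3) - 69))*(Y(7, 7) + 146) = ((-11 - 70)/(-29 - 69))*(1/7 + 146) = (-81/(-98))*(⅐ + 146) = -81*(-1/98)*(1023/7) = (81/98)*(1023/7) = 82863/686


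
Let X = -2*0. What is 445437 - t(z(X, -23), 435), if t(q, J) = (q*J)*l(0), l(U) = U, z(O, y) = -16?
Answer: 445437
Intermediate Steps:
X = 0
t(q, J) = 0 (t(q, J) = (q*J)*0 = (J*q)*0 = 0)
445437 - t(z(X, -23), 435) = 445437 - 1*0 = 445437 + 0 = 445437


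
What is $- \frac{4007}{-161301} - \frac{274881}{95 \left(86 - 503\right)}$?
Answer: $\frac{14832439162}{2129979705} \approx 6.9637$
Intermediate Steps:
$- \frac{4007}{-161301} - \frac{274881}{95 \left(86 - 503\right)} = \left(-4007\right) \left(- \frac{1}{161301}\right) - \frac{274881}{95 \left(-417\right)} = \frac{4007}{161301} - \frac{274881}{-39615} = \frac{4007}{161301} - - \frac{91627}{13205} = \frac{4007}{161301} + \frac{91627}{13205} = \frac{14832439162}{2129979705}$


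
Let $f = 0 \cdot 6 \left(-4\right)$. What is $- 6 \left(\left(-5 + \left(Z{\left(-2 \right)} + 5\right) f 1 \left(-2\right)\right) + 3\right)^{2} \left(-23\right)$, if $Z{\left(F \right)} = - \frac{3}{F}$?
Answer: $552$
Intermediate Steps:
$f = 0$ ($f = 0 \left(-4\right) = 0$)
$- 6 \left(\left(-5 + \left(Z{\left(-2 \right)} + 5\right) f 1 \left(-2\right)\right) + 3\right)^{2} \left(-23\right) = - 6 \left(\left(-5 + \left(- \frac{3}{-2} + 5\right) 0 \cdot 1 \left(-2\right)\right) + 3\right)^{2} \left(-23\right) = - 6 \left(\left(-5 + \left(\left(-3\right) \left(- \frac{1}{2}\right) + 5\right) 0 \left(-2\right)\right) + 3\right)^{2} \left(-23\right) = - 6 \left(\left(-5 + \left(\frac{3}{2} + 5\right) 0 \left(-2\right)\right) + 3\right)^{2} \left(-23\right) = - 6 \left(\left(-5 + \frac{13}{2} \cdot 0 \left(-2\right)\right) + 3\right)^{2} \left(-23\right) = - 6 \left(\left(-5 + 0 \left(-2\right)\right) + 3\right)^{2} \left(-23\right) = - 6 \left(\left(-5 + 0\right) + 3\right)^{2} \left(-23\right) = - 6 \left(-5 + 3\right)^{2} \left(-23\right) = - 6 \left(-2\right)^{2} \left(-23\right) = \left(-6\right) 4 \left(-23\right) = \left(-24\right) \left(-23\right) = 552$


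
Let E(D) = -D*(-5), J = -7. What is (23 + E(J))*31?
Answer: -372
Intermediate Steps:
E(D) = 5*D
(23 + E(J))*31 = (23 + 5*(-7))*31 = (23 - 35)*31 = -12*31 = -372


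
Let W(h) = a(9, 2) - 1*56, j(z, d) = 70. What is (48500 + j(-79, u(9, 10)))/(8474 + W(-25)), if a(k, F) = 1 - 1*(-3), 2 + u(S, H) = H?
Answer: 24285/4211 ≈ 5.7670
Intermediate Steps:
u(S, H) = -2 + H
a(k, F) = 4 (a(k, F) = 1 + 3 = 4)
W(h) = -52 (W(h) = 4 - 1*56 = 4 - 56 = -52)
(48500 + j(-79, u(9, 10)))/(8474 + W(-25)) = (48500 + 70)/(8474 - 52) = 48570/8422 = 48570*(1/8422) = 24285/4211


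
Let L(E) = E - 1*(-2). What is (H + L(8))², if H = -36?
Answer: 676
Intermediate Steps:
L(E) = 2 + E (L(E) = E + 2 = 2 + E)
(H + L(8))² = (-36 + (2 + 8))² = (-36 + 10)² = (-26)² = 676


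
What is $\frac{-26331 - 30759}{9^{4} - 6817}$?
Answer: $\frac{28545}{128} \approx 223.01$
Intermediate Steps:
$\frac{-26331 - 30759}{9^{4} - 6817} = - \frac{57090}{6561 - 6817} = - \frac{57090}{-256} = \left(-57090\right) \left(- \frac{1}{256}\right) = \frac{28545}{128}$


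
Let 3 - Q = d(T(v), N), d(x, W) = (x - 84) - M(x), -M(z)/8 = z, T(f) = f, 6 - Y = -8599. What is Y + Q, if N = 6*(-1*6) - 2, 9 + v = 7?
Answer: 8710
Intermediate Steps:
Y = 8605 (Y = 6 - 1*(-8599) = 6 + 8599 = 8605)
v = -2 (v = -9 + 7 = -2)
N = -38 (N = 6*(-6) - 2 = -36 - 2 = -38)
M(z) = -8*z
d(x, W) = -84 + 9*x (d(x, W) = (x - 84) - (-8)*x = (-84 + x) + 8*x = -84 + 9*x)
Q = 105 (Q = 3 - (-84 + 9*(-2)) = 3 - (-84 - 18) = 3 - 1*(-102) = 3 + 102 = 105)
Y + Q = 8605 + 105 = 8710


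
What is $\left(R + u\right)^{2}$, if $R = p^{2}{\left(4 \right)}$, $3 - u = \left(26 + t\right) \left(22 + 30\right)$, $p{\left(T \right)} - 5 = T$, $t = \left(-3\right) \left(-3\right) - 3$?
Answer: $2496400$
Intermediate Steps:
$t = 6$ ($t = 9 - 3 = 6$)
$p{\left(T \right)} = 5 + T$
$u = -1661$ ($u = 3 - \left(26 + 6\right) \left(22 + 30\right) = 3 - 32 \cdot 52 = 3 - 1664 = -1661$)
$R = 81$ ($R = \left(5 + 4\right)^{2} = 9^{2} = 81$)
$\left(R + u\right)^{2} = \left(81 - 1661\right)^{2} = \left(-1580\right)^{2} = 2496400$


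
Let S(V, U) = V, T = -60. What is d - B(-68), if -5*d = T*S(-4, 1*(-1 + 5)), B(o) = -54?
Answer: 6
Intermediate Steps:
d = -48 (d = -(-12)*(-4) = -⅕*240 = -48)
d - B(-68) = -48 - 1*(-54) = -48 + 54 = 6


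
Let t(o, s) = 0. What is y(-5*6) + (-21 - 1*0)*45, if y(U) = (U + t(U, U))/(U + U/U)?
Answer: -27375/29 ≈ -943.97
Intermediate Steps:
y(U) = U/(1 + U) (y(U) = (U + 0)/(U + U/U) = U/(U + 1) = U/(1 + U))
y(-5*6) + (-21 - 1*0)*45 = (-5*6)/(1 - 5*6) + (-21 - 1*0)*45 = -30/(1 - 30) + (-21 + 0)*45 = -30/(-29) - 21*45 = -30*(-1/29) - 945 = 30/29 - 945 = -27375/29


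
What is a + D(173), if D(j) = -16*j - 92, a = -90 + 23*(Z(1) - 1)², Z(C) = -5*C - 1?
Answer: -1823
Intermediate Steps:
Z(C) = -1 - 5*C
a = 1037 (a = -90 + 23*((-1 - 5*1) - 1)² = -90 + 23*((-1 - 5) - 1)² = -90 + 23*(-6 - 1)² = -90 + 23*(-7)² = -90 + 23*49 = -90 + 1127 = 1037)
D(j) = -92 - 16*j
a + D(173) = 1037 + (-92 - 16*173) = 1037 + (-92 - 2768) = 1037 - 2860 = -1823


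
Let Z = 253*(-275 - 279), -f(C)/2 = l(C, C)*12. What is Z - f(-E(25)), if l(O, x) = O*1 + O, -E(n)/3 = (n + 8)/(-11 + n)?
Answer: -978758/7 ≈ -1.3982e+5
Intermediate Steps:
E(n) = -3*(8 + n)/(-11 + n) (E(n) = -3*(n + 8)/(-11 + n) = -3*(8 + n)/(-11 + n))
l(O, x) = 2*O (l(O, x) = O + O = 2*O)
f(C) = -48*C (f(C) = -2*2*C*12 = -48*C)
Z = -140162 (Z = 253*(-554) = -140162)
Z - f(-E(25)) = -140162 - (-48)*(-3*(-8 - 1*25)/(-11 + 25)) = -140162 - (-48)*(-3*(-8 - 25)/14) = -140162 - (-48)*(-3*(-33)/14) = -140162 - (-48)*(-1*(-99/14)) = -140162 - (-48)*99/14 = -140162 - 1*(-2376/7) = -140162 + 2376/7 = -978758/7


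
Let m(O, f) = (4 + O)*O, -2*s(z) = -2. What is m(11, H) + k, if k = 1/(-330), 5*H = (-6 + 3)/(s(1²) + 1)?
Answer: 54449/330 ≈ 165.00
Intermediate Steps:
s(z) = 1 (s(z) = -½*(-2) = 1)
H = -3/10 (H = ((-6 + 3)/(1 + 1))/5 = (-3/2)/5 = (-3*½)/5 = (⅕)*(-3/2) = -3/10 ≈ -0.30000)
k = -1/330 ≈ -0.0030303
m(O, f) = O*(4 + O)
m(11, H) + k = 11*(4 + 11) - 1/330 = 11*15 - 1/330 = 165 - 1/330 = 54449/330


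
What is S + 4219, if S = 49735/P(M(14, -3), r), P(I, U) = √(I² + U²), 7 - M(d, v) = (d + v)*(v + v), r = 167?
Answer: 4219 + 49735*√33218/33218 ≈ 4491.9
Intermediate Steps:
M(d, v) = 7 - 2*v*(d + v) (M(d, v) = 7 - (d + v)*(v + v) = 7 - (d + v)*2*v = 7 - 2*v*(d + v))
S = 49735*√33218/33218 (S = 49735/(√((7 - 2*(-3)² - 2*14*(-3))² + 167²)) = 49735/(√((7 - 2*9 + 84)² + 27889)) = 49735/(√((7 - 18 + 84)² + 27889)) = 49735/(√(73² + 27889)) = 49735/(√(5329 + 27889)) = 49735/(√33218) = 49735*(√33218/33218) = 49735*√33218/33218 ≈ 272.88)
S + 4219 = 49735*√33218/33218 + 4219 = 4219 + 49735*√33218/33218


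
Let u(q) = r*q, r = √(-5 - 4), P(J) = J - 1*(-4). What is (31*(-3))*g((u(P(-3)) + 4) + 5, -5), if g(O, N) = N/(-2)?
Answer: -465/2 ≈ -232.50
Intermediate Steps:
P(J) = 4 + J (P(J) = J + 4 = 4 + J)
r = 3*I (r = √(-9) = 3*I ≈ 3.0*I)
u(q) = 3*I*q (u(q) = (3*I)*q = 3*I*q)
g(O, N) = -N/2 (g(O, N) = N*(-½) = -N/2)
(31*(-3))*g((u(P(-3)) + 4) + 5, -5) = (31*(-3))*(-½*(-5)) = -93*5/2 = -465/2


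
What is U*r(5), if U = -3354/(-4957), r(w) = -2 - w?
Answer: -23478/4957 ≈ -4.7363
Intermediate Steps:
U = 3354/4957 (U = -3354*(-1/4957) = 3354/4957 ≈ 0.67662)
U*r(5) = 3354*(-2 - 1*5)/4957 = 3354*(-2 - 5)/4957 = (3354/4957)*(-7) = -23478/4957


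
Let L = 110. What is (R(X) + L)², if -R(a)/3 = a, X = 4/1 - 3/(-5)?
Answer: 231361/25 ≈ 9254.4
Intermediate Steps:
X = 23/5 (X = 4*1 - 3*(-⅕) = 4 + ⅗ = 23/5 ≈ 4.6000)
R(a) = -3*a
(R(X) + L)² = (-3*23/5 + 110)² = (-69/5 + 110)² = (481/5)² = 231361/25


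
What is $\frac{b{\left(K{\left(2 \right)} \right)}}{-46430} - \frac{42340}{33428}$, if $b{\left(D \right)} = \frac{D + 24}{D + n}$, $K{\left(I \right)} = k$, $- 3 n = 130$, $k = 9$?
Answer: $- \frac{50619712307}{39965597530} \approx -1.2666$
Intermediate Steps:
$n = - \frac{130}{3}$ ($n = \left(- \frac{1}{3}\right) 130 = - \frac{130}{3} \approx -43.333$)
$K{\left(I \right)} = 9$
$b{\left(D \right)} = \frac{24 + D}{- \frac{130}{3} + D}$ ($b{\left(D \right)} = \frac{D + 24}{D - \frac{130}{3}} = \frac{24 + D}{- \frac{130}{3} + D}$)
$\frac{b{\left(K{\left(2 \right)} \right)}}{-46430} - \frac{42340}{33428} = \frac{3 \frac{1}{-130 + 3 \cdot 9} \left(24 + 9\right)}{-46430} - \frac{42340}{33428} = 3 \frac{1}{-130 + 27} \cdot 33 \left(- \frac{1}{46430}\right) - \frac{10585}{8357} = 3 \frac{1}{-103} \cdot 33 \left(- \frac{1}{46430}\right) - \frac{10585}{8357} = 3 \left(- \frac{1}{103}\right) 33 \left(- \frac{1}{46430}\right) - \frac{10585}{8357} = \left(- \frac{99}{103}\right) \left(- \frac{1}{46430}\right) - \frac{10585}{8357} = \frac{99}{4782290} - \frac{10585}{8357} = - \frac{50619712307}{39965597530}$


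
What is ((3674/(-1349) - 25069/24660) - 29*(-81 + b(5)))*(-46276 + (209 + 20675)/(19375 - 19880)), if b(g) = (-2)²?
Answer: -433651508268410234/4199875425 ≈ -1.0325e+8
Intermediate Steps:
b(g) = 4
((3674/(-1349) - 25069/24660) - 29*(-81 + b(5)))*(-46276 + (209 + 20675)/(19375 - 19880)) = ((3674/(-1349) - 25069/24660) - 29*(-81 + 4))*(-46276 + (209 + 20675)/(19375 - 19880)) = ((3674*(-1/1349) - 25069*1/24660) - 29*(-77))*(-46276 + 20884/(-505)) = ((-3674/1349 - 25069/24660) + 2233)*(-46276 + 20884*(-1/505)) = (-124418921/33266340 + 2233)*(-46276 - 20884/505) = (74159318299/33266340)*(-23390264/505) = -433651508268410234/4199875425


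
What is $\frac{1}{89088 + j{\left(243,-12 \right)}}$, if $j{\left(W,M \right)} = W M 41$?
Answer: $- \frac{1}{30468} \approx -3.2821 \cdot 10^{-5}$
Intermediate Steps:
$j{\left(W,M \right)} = 41 M W$ ($j{\left(W,M \right)} = M W 41 = 41 M W$)
$\frac{1}{89088 + j{\left(243,-12 \right)}} = \frac{1}{89088 + 41 \left(-12\right) 243} = \frac{1}{89088 - 119556} = \frac{1}{-30468} = - \frac{1}{30468}$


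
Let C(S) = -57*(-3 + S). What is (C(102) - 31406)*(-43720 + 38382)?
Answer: 197767562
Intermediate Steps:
C(S) = 171 - 57*S
(C(102) - 31406)*(-43720 + 38382) = ((171 - 57*102) - 31406)*(-43720 + 38382) = ((171 - 5814) - 31406)*(-5338) = (-5643 - 31406)*(-5338) = -37049*(-5338) = 197767562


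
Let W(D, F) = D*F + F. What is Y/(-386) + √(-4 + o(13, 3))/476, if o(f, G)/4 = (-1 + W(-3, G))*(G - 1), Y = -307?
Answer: 307/386 + I*√15/238 ≈ 0.79534 + 0.016273*I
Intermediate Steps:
W(D, F) = F + D*F
o(f, G) = 4*(-1 + G)*(-1 - 2*G) (o(f, G) = 4*((-1 + G*(1 - 3))*(G - 1)) = 4*((-1 + G*(-2))*(-1 + G)) = 4*((-1 - 2*G)*(-1 + G)) = 4*((-1 + G)*(-1 - 2*G)) = 4*(-1 + G)*(-1 - 2*G))
Y/(-386) + √(-4 + o(13, 3))/476 = -307/(-386) + √(-4 + (4 - 8*3² + 4*3))/476 = -307*(-1/386) + √(-4 + (4 - 8*9 + 12))*(1/476) = 307/386 + √(-4 + (4 - 72 + 12))*(1/476) = 307/386 + √(-4 - 56)*(1/476) = 307/386 + √(-60)*(1/476) = 307/386 + (2*I*√15)*(1/476) = 307/386 + I*√15/238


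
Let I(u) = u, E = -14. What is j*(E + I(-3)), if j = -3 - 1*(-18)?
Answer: -255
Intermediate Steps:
j = 15 (j = -3 + 18 = 15)
j*(E + I(-3)) = 15*(-14 - 3) = 15*(-17) = -255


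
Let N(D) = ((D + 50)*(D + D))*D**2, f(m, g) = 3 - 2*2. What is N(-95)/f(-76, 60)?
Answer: -77163750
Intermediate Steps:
f(m, g) = -1 (f(m, g) = 3 - 4 = -1)
N(D) = 2*D**3*(50 + D) (N(D) = ((50 + D)*(2*D))*D**2 = (2*D*(50 + D))*D**2 = 2*D**3*(50 + D))
N(-95)/f(-76, 60) = (2*(-95)**3*(50 - 95))/(-1) = (2*(-857375)*(-45))*(-1) = 77163750*(-1) = -77163750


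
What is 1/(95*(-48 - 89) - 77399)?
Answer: -1/90414 ≈ -1.1060e-5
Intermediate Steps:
1/(95*(-48 - 89) - 77399) = 1/(95*(-137) - 77399) = 1/(-13015 - 77399) = 1/(-90414) = -1/90414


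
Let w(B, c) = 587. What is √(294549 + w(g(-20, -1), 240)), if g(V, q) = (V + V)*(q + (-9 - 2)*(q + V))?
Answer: 4*√18446 ≈ 543.26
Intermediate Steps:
g(V, q) = 2*V*(-11*V - 10*q) (g(V, q) = (2*V)*(q - 11*(V + q)) = (2*V)*(q + (-11*V - 11*q)) = (2*V)*(-11*V - 10*q) = 2*V*(-11*V - 10*q))
√(294549 + w(g(-20, -1), 240)) = √(294549 + 587) = √295136 = 4*√18446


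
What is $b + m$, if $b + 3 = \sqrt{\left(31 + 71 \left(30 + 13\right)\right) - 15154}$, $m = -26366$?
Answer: $-26369 + i \sqrt{12070} \approx -26369.0 + 109.86 i$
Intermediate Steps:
$b = -3 + i \sqrt{12070}$ ($b = -3 + \sqrt{\left(31 + 71 \left(30 + 13\right)\right) - 15154} = -3 + \sqrt{\left(31 + 71 \cdot 43\right) - 15154} = -3 + \sqrt{\left(31 + 3053\right) - 15154} = -3 + \sqrt{3084 - 15154} = -3 + \sqrt{-12070} = -3 + i \sqrt{12070} \approx -3.0 + 109.86 i$)
$b + m = \left(-3 + i \sqrt{12070}\right) - 26366 = -26369 + i \sqrt{12070}$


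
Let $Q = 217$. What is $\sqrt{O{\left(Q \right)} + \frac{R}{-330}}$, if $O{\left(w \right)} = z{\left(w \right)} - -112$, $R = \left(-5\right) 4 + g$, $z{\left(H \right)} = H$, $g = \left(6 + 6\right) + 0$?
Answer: $\frac{233 \sqrt{165}}{165} \approx 18.139$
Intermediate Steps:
$g = 12$ ($g = 12 + 0 = 12$)
$R = -8$ ($R = \left(-5\right) 4 + 12 = -20 + 12 = -8$)
$O{\left(w \right)} = 112 + w$ ($O{\left(w \right)} = w - -112 = w + 112 = 112 + w$)
$\sqrt{O{\left(Q \right)} + \frac{R}{-330}} = \sqrt{\left(112 + 217\right) + \frac{1}{-330} \left(-8\right)} = \sqrt{329 - - \frac{4}{165}} = \sqrt{329 + \frac{4}{165}} = \sqrt{\frac{54289}{165}} = \frac{233 \sqrt{165}}{165}$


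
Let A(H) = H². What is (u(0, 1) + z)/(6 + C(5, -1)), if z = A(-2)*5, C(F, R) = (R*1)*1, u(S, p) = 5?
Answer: 5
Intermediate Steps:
C(F, R) = R (C(F, R) = R*1 = R)
z = 20 (z = (-2)²*5 = 4*5 = 20)
(u(0, 1) + z)/(6 + C(5, -1)) = (5 + 20)/(6 - 1) = 25/5 = (⅕)*25 = 5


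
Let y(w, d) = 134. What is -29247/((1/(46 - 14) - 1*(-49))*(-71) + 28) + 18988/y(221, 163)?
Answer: 1111821050/7403701 ≈ 150.17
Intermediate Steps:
-29247/((1/(46 - 14) - 1*(-49))*(-71) + 28) + 18988/y(221, 163) = -29247/((1/(46 - 14) - 1*(-49))*(-71) + 28) + 18988/134 = -29247/((1/32 + 49)*(-71) + 28) + 18988*(1/134) = -29247/((1/32 + 49)*(-71) + 28) + 9494/67 = -29247/((1569/32)*(-71) + 28) + 9494/67 = -29247/(-111399/32 + 28) + 9494/67 = -29247/(-110503/32) + 9494/67 = -29247*(-32/110503) + 9494/67 = 935904/110503 + 9494/67 = 1111821050/7403701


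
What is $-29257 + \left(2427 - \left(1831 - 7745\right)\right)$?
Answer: $-20916$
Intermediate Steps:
$-29257 + \left(2427 - \left(1831 - 7745\right)\right) = -29257 + \left(2427 - -5914\right) = -29257 + \left(2427 + 5914\right) = -29257 + 8341 = -20916$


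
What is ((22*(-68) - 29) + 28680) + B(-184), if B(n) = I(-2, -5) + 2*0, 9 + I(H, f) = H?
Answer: 27144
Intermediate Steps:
I(H, f) = -9 + H
B(n) = -11 (B(n) = (-9 - 2) + 2*0 = -11 + 0 = -11)
((22*(-68) - 29) + 28680) + B(-184) = ((22*(-68) - 29) + 28680) - 11 = ((-1496 - 29) + 28680) - 11 = (-1525 + 28680) - 11 = 27155 - 11 = 27144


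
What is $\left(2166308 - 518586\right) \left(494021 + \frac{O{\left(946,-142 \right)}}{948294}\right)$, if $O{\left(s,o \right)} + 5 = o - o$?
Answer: $\frac{385960053415382509}{474147} \approx 8.1401 \cdot 10^{11}$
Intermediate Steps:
$O{\left(s,o \right)} = -5$ ($O{\left(s,o \right)} = -5 + \left(o - o\right) = -5 + 0 = -5$)
$\left(2166308 - 518586\right) \left(494021 + \frac{O{\left(946,-142 \right)}}{948294}\right) = \left(2166308 - 518586\right) \left(494021 - \frac{5}{948294}\right) = 1647722 \left(494021 - \frac{5}{948294}\right) = 1647722 \cdot \frac{468477150169}{948294} = \frac{385960053415382509}{474147}$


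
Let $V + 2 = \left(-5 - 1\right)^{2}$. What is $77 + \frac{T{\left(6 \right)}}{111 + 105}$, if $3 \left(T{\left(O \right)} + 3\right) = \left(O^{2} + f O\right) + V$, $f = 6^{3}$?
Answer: $\frac{51253}{648} \approx 79.094$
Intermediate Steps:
$V = 34$ ($V = -2 + \left(-5 - 1\right)^{2} = -2 + \left(-6\right)^{2} = -2 + 36 = 34$)
$f = 216$
$T{\left(O \right)} = \frac{25}{3} + 72 O + \frac{O^{2}}{3}$ ($T{\left(O \right)} = -3 + \frac{\left(O^{2} + 216 O\right) + 34}{3} = -3 + \frac{34 + O^{2} + 216 O}{3} = -3 + \left(\frac{34}{3} + 72 O + \frac{O^{2}}{3}\right) = \frac{25}{3} + 72 O + \frac{O^{2}}{3}$)
$77 + \frac{T{\left(6 \right)}}{111 + 105} = 77 + \frac{\frac{25}{3} + 72 \cdot 6 + \frac{6^{2}}{3}}{111 + 105} = 77 + \frac{\frac{25}{3} + 432 + \frac{1}{3} \cdot 36}{216} = 77 + \frac{\frac{25}{3} + 432 + 12}{216} = 77 + \frac{1}{216} \cdot \frac{1357}{3} = 77 + \frac{1357}{648} = \frac{51253}{648}$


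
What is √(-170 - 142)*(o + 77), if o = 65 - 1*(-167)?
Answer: 618*I*√78 ≈ 5458.0*I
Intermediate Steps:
o = 232 (o = 65 + 167 = 232)
√(-170 - 142)*(o + 77) = √(-170 - 142)*(232 + 77) = √(-312)*309 = (2*I*√78)*309 = 618*I*√78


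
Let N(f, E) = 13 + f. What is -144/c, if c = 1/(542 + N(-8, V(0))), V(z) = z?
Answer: -78768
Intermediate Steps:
c = 1/547 (c = 1/(542 + (13 - 8)) = 1/(542 + 5) = 1/547 ≈ 0.0018282)
-144/c = -144/1/547 = -144*547 = -78768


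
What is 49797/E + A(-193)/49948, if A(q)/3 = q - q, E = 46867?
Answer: 49797/46867 ≈ 1.0625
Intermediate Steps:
A(q) = 0 (A(q) = 3*(q - q) = 3*0 = 0)
49797/E + A(-193)/49948 = 49797/46867 + 0/49948 = 49797*(1/46867) + 0*(1/49948) = 49797/46867 + 0 = 49797/46867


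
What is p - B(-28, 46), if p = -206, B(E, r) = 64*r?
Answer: -3150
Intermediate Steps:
p - B(-28, 46) = -206 - 64*46 = -206 - 1*2944 = -206 - 2944 = -3150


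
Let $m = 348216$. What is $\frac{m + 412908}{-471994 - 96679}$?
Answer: $- \frac{108732}{81239} \approx -1.3384$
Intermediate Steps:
$\frac{m + 412908}{-471994 - 96679} = \frac{348216 + 412908}{-471994 - 96679} = \frac{761124}{-568673} = 761124 \left(- \frac{1}{568673}\right) = - \frac{108732}{81239}$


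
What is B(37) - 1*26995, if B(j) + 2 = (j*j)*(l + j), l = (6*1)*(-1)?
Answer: 15442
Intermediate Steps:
l = -6 (l = 6*(-1) = -6)
B(j) = -2 + j²*(-6 + j) (B(j) = -2 + (j*j)*(-6 + j) = -2 + j²*(-6 + j))
B(37) - 1*26995 = (-2 + 37³ - 6*37²) - 1*26995 = (-2 + 50653 - 6*1369) - 26995 = (-2 + 50653 - 8214) - 26995 = 42437 - 26995 = 15442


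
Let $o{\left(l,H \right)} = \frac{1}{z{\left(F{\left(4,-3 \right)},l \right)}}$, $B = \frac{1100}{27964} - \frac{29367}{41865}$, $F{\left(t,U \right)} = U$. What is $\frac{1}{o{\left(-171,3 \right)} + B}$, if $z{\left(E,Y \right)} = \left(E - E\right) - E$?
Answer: $- \frac{292678215}{96232417} \approx -3.0414$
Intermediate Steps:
$B = - \frac{64597274}{97559405}$ ($B = 1100 \cdot \frac{1}{27964} - \frac{9789}{13955} = \frac{275}{6991} - \frac{9789}{13955} = - \frac{64597274}{97559405} \approx -0.66213$)
$z{\left(E,Y \right)} = - E$ ($z{\left(E,Y \right)} = 0 - E = - E$)
$o{\left(l,H \right)} = \frac{1}{3}$ ($o{\left(l,H \right)} = \frac{1}{\left(-1\right) \left(-3\right)} = \frac{1}{3}$)
$\frac{1}{o{\left(-171,3 \right)} + B} = \frac{1}{\frac{1}{3} - \frac{64597274}{97559405}} = \frac{1}{- \frac{96232417}{292678215}} = - \frac{292678215}{96232417}$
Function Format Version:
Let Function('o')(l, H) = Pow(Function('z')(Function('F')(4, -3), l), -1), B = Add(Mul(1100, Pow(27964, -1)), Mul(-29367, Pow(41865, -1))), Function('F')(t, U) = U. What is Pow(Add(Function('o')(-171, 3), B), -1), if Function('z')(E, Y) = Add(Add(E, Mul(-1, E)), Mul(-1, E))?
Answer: Rational(-292678215, 96232417) ≈ -3.0414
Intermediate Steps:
B = Rational(-64597274, 97559405) (B = Add(Mul(1100, Rational(1, 27964)), Mul(-29367, Rational(1, 41865))) = Add(Rational(275, 6991), Rational(-9789, 13955)) = Rational(-64597274, 97559405) ≈ -0.66213)
Function('z')(E, Y) = Mul(-1, E) (Function('z')(E, Y) = Add(0, Mul(-1, E)) = Mul(-1, E))
Function('o')(l, H) = Rational(1, 3) (Function('o')(l, H) = Pow(Mul(-1, -3), -1) = Pow(3, -1) = Rational(1, 3))
Pow(Add(Function('o')(-171, 3), B), -1) = Pow(Add(Rational(1, 3), Rational(-64597274, 97559405)), -1) = Pow(Rational(-96232417, 292678215), -1) = Rational(-292678215, 96232417)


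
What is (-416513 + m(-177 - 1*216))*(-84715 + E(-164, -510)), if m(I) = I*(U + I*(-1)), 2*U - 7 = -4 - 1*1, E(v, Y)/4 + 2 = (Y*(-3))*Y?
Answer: 1831720135665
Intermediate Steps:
E(v, Y) = -8 - 12*Y² (E(v, Y) = -8 + 4*((Y*(-3))*Y) = -8 + 4*((-3*Y)*Y) = -8 + 4*(-3*Y²) = -8 - 12*Y²)
U = 1 (U = 7/2 + (-4 - 1*1)/2 = 7/2 + (-4 - 1)/2 = 7/2 + (½)*(-5) = 7/2 - 5/2 = 1)
m(I) = I*(1 - I) (m(I) = I*(1 + I*(-1)) = I*(1 - I))
(-416513 + m(-177 - 1*216))*(-84715 + E(-164, -510)) = (-416513 + (-177 - 1*216)*(1 - (-177 - 1*216)))*(-84715 + (-8 - 12*(-510)²)) = (-416513 + (-177 - 216)*(1 - (-177 - 216)))*(-84715 + (-8 - 12*260100)) = (-416513 - 393*(1 - 1*(-393)))*(-84715 + (-8 - 3121200)) = (-416513 - 393*(1 + 393))*(-84715 - 3121208) = (-416513 - 393*394)*(-3205923) = (-416513 - 154842)*(-3205923) = -571355*(-3205923) = 1831720135665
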